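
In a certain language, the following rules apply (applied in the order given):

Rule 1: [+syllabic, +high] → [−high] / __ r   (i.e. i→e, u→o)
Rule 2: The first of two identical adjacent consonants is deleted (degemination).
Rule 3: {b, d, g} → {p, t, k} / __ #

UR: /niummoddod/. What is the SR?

niumodot

Rule 1 (pre-rhotic lowering): no segment meets the environment; /niummoddod/ is unchanged.
Rule 2 (degemination): /mm/ is a geminate; the first /m/ deletes. /dd/ is a geminate; the first /d/ deletes. /niummoddod/ → niumodod.
Rule 3 (final devoicing): /d/ is a voiced stop in word-final position, so it devoices to [t]. /niumodod/ → niumodot.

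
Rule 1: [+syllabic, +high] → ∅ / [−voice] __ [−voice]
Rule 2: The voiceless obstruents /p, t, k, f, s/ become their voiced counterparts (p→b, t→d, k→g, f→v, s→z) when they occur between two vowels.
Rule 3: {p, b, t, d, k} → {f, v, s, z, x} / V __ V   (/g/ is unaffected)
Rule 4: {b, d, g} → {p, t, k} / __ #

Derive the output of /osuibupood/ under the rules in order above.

Rule 1 (high vowel syncope): no segment meets the environment; /osuibupood/ is unchanged.
Rule 2 (intervocalic voicing): /s/ is a voiceless obstruent between vowels /o/ and /u/, so it voices to [z]. /p/ is a voiceless obstruent between vowels /u/ and /o/, so it voices to [b]. /osuibupood/ → ozuibubood.
Rule 3 (intervocalic spirantization): /b/ is a stop between vowels /i/ and /u/, so it spirantizes to the fricative [v]. /b/ is a stop between vowels /u/ and /o/, so it spirantizes to the fricative [v]. /ozuibubood/ → ozuivuvood.
Rule 4 (final devoicing): /d/ is a voiced stop in word-final position, so it devoices to [t]. /ozuivuvood/ → ozuivuvoot.

ozuivuvoot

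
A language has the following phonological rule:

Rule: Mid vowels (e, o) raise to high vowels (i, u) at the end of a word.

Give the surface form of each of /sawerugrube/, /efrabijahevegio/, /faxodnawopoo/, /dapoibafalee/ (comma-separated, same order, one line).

sawerugrubi, efrabijahevegiu, faxodnawopou, dapoibafalei

/sawerugrube/: /e/ is a mid vowel in word-final position, so it raises to [i]. → [sawerugrubi].
/efrabijahevegio/: /o/ is a mid vowel in word-final position, so it raises to [u]. → [efrabijahevegiu].
/faxodnawopoo/: /o/ is a mid vowel in word-final position, so it raises to [u]. → [faxodnawopou].
/dapoibafalee/: /e/ is a mid vowel in word-final position, so it raises to [i]. → [dapoibafalei].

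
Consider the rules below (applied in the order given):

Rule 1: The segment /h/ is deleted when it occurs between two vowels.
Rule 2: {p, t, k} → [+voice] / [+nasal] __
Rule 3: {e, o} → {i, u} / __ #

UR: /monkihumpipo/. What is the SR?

Rule 1 (intervocalic h-deletion): /h/ occurs between vowels /i/ and /u/, so it deletes. /monkihumpipo/ → monkiumpipo.
Rule 2 (post-nasal voicing): /k/ is a voiceless stop immediately after the nasal /n/, so it voices to [g]. /p/ is a voiceless stop immediately after the nasal /m/, so it voices to [b]. /monkiumpipo/ → mongiumbipo.
Rule 3 (final vowel raising): /o/ is a mid vowel in word-final position, so it raises to [u]. /mongiumbipo/ → mongiumbipu.

mongiumbipu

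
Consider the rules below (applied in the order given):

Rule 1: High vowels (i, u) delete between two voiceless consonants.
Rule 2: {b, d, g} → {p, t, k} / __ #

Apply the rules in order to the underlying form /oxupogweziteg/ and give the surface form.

Rule 1 (high vowel syncope): /u/ is a high vowel flanked by voiceless consonants /x/ and /p/, so it deletes. /oxupogweziteg/ → oxpogweziteg.
Rule 2 (final devoicing): /g/ is a voiced stop in word-final position, so it devoices to [k]. /oxpogweziteg/ → oxpogwezitek.

oxpogwezitek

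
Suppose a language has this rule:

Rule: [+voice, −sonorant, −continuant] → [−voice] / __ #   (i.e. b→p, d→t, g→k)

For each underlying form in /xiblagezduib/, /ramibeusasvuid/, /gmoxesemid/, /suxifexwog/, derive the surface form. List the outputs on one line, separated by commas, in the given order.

xiblagezduip, ramibeusasvuit, gmoxesemit, suxifexwok

/xiblagezduib/: /b/ is a voiced stop in word-final position, so it devoices to [p]. → [xiblagezduip].
/ramibeusasvuid/: /d/ is a voiced stop in word-final position, so it devoices to [t]. → [ramibeusasvuit].
/gmoxesemid/: /d/ is a voiced stop in word-final position, so it devoices to [t]. → [gmoxesemit].
/suxifexwog/: /g/ is a voiced stop in word-final position, so it devoices to [k]. → [suxifexwok].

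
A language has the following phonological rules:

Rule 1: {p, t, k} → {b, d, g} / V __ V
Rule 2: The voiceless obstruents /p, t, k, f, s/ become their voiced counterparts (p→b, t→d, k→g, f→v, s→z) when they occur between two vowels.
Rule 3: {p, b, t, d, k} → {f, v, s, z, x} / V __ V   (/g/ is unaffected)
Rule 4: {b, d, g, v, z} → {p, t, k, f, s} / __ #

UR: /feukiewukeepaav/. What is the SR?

feugiewugeevaaf

Rule 1 (intervocalic voicing): /k/ is a voiceless stop between vowels /u/ and /i/, so it voices to [g]. /k/ is a voiceless stop between vowels /u/ and /e/, so it voices to [g]. /p/ is a voiceless stop between vowels /e/ and /a/, so it voices to [b]. /feukiewukeepaav/ → feugiewugeebaav.
Rule 2 (intervocalic voicing): no segment meets the environment; /feugiewugeebaav/ is unchanged.
Rule 3 (intervocalic spirantization): /b/ is a stop between vowels /e/ and /a/, so it spirantizes to the fricative [v]. /feugiewugeebaav/ → feugiewugeevaav.
Rule 4 (final devoicing): /v/ is a voiced obstruent in word-final position, so it devoices to [f]. /feugiewugeevaav/ → feugiewugeevaaf.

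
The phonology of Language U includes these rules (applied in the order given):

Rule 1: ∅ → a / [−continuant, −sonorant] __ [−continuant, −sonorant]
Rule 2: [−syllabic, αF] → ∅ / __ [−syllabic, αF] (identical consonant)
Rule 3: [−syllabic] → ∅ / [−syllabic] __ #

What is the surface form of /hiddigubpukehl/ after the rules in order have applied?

Rule 1 (stop-cluster a-epenthesis): /d/ and /d/ form a stop–stop cluster, so [a] is inserted between them. /b/ and /p/ form a stop–stop cluster, so [a] is inserted between them. /hiddigubpukehl/ → hidadigubapukehl.
Rule 2 (degemination): no segment meets the environment; /hidadigubapukehl/ is unchanged.
Rule 3 (final cluster simplification): /l/ is the second consonant of a word-final cluster /hl/, so it deletes. /hidadigubapukehl/ → hidadigubapukeh.

hidadigubapukeh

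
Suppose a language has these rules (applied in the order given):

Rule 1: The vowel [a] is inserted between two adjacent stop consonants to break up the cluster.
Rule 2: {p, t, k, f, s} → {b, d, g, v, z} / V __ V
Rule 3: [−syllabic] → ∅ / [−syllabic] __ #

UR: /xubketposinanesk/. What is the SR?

Rule 1 (stop-cluster a-epenthesis): /b/ and /k/ form a stop–stop cluster, so [a] is inserted between them. /t/ and /p/ form a stop–stop cluster, so [a] is inserted between them. /xubketposinanesk/ → xubaketaposinanesk.
Rule 2 (intervocalic voicing): /k/ is a voiceless obstruent between vowels /a/ and /e/, so it voices to [g]. /t/ is a voiceless obstruent between vowels /e/ and /a/, so it voices to [d]. /p/ is a voiceless obstruent between vowels /a/ and /o/, so it voices to [b]. /s/ is a voiceless obstruent between vowels /o/ and /i/, so it voices to [z]. /xubaketaposinanesk/ → xubagedabozinanesk.
Rule 3 (final cluster simplification): /k/ is the second consonant of a word-final cluster /sk/, so it deletes. /xubagedabozinanesk/ → xubagedabozinanes.

xubagedabozinanes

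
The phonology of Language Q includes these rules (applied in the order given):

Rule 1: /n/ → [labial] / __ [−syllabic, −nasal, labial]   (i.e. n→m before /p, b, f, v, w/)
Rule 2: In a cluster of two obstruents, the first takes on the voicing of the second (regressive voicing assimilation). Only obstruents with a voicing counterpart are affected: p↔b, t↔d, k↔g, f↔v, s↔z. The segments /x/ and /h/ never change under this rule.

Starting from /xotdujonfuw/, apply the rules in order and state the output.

Rule 1 (nasal place assimilation): /n/ precedes the labial consonant /f/, so it assimilates in place to [m]. /xotdujonfuw/ → xotdujomfuw.
Rule 2 (regressive voicing assimilation): /t/ precedes the voiced obstruent /d/, so it voices to [d] by assimilation. /xotdujomfuw/ → xoddujomfuw.

xoddujomfuw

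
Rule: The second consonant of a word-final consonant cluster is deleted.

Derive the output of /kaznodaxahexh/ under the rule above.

/h/ is the second consonant of a word-final cluster /xh/, so it deletes.
The other instances of /k/, /z/, /n/, /d/, /x/, /h/ do not occur in the required environment and remain unchanged.
Surface form: [kaznodaxahex].

kaznodaxahex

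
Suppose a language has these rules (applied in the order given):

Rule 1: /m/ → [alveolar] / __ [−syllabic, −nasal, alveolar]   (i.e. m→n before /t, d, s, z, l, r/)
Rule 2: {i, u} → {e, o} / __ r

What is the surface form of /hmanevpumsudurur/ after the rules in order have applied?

Rule 1 (nasal place assimilation): /m/ precedes the alveolar consonant /s/, so it assimilates in place to [n]. /hmanevpumsudurur/ → hmanevpunsudurur.
Rule 2 (pre-rhotic lowering): /u/ is a high vowel immediately before /r/, so it lowers to [o]. /u/ is a high vowel immediately before /r/, so it lowers to [o]. /hmanevpunsudurur/ → hmanevpunsudoror.

hmanevpunsudoror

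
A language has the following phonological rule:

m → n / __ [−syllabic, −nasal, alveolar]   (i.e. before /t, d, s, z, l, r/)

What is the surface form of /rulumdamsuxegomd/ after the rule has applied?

rulundansuxegond

/m/ precedes the alveolar consonant /d/, so it assimilates in place to [n].
/m/ precedes the alveolar consonant /s/, so it assimilates in place to [n].
/m/ precedes the alveolar consonant /d/, so it assimilates in place to [n].
Surface form: [rulundansuxegond].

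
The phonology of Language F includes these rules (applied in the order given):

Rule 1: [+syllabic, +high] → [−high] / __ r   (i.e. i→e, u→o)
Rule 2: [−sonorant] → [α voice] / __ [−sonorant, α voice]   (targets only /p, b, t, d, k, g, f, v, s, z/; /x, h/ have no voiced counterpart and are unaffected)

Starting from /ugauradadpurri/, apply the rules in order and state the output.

ugaoradatporri

Rule 1 (pre-rhotic lowering): /u/ is a high vowel immediately before /r/, so it lowers to [o]. /u/ is a high vowel immediately before /r/, so it lowers to [o]. /ugauradadpurri/ → ugaoradadporri.
Rule 2 (regressive voicing assimilation): /d/ precedes the voiceless obstruent /p/, so it devoices to [t] by assimilation. /ugaoradadporri/ → ugaoradatporri.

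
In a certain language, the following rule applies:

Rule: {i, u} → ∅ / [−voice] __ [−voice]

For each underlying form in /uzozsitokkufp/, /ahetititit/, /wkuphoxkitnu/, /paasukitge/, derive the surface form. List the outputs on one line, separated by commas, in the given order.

uzozstokkfp, ahetttt, wkphoxktnu, paasktge

/uzozsitokkufp/: /i/ is a high vowel flanked by voiceless consonants /s/ and /t/, so it deletes. /u/ is a high vowel flanked by voiceless consonants /k/ and /f/, so it deletes. → [uzozstokkfp].
/ahetititit/: /i/ is a high vowel flanked by voiceless consonants /t/ and /t/, so it deletes. /i/ is a high vowel flanked by voiceless consonants /t/ and /t/, so it deletes. /i/ is a high vowel flanked by voiceless consonants /t/ and /t/, so it deletes. → [ahetttt].
/wkuphoxkitnu/: /u/ is a high vowel flanked by voiceless consonants /k/ and /p/, so it deletes. /i/ is a high vowel flanked by voiceless consonants /k/ and /t/, so it deletes. → [wkphoxktnu].
/paasukitge/: /u/ is a high vowel flanked by voiceless consonants /s/ and /k/, so it deletes. /i/ is a high vowel flanked by voiceless consonants /k/ and /t/, so it deletes. → [paasktge].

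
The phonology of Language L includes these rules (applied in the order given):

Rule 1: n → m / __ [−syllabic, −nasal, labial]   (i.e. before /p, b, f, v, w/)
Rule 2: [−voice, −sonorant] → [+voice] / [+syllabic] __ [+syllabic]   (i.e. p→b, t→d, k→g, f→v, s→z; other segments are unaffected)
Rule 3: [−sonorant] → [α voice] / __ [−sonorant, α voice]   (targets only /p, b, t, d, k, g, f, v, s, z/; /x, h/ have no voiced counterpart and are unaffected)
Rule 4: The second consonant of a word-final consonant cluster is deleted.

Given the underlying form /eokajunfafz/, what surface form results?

eogajumfav

Rule 1 (nasal place assimilation): /n/ precedes the labial consonant /f/, so it assimilates in place to [m]. /eokajunfafz/ → eokajumfafz.
Rule 2 (intervocalic voicing): /k/ is a voiceless obstruent between vowels /o/ and /a/, so it voices to [g]. /eokajumfafz/ → eogajumfafz.
Rule 3 (regressive voicing assimilation): /f/ precedes the voiced obstruent /z/, so it voices to [v] by assimilation. /eogajumfafz/ → eogajumfavz.
Rule 4 (final cluster simplification): /z/ is the second consonant of a word-final cluster /vz/, so it deletes. /eogajumfavz/ → eogajumfav.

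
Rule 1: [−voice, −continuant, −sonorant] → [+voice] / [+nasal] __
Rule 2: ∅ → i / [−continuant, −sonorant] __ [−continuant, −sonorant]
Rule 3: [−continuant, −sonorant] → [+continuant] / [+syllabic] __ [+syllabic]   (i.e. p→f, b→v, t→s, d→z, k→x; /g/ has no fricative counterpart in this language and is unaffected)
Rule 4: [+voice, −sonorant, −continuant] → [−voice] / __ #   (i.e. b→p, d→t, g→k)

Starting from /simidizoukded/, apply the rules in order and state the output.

simizizouxizet

Rule 1 (post-nasal voicing): no segment meets the environment; /simidizoukded/ is unchanged.
Rule 2 (stop-cluster i-epenthesis): /k/ and /d/ form a stop–stop cluster, so [i] is inserted between them. /simidizoukded/ → simidizoukided.
Rule 3 (intervocalic spirantization): /d/ is a stop between vowels /i/ and /i/, so it spirantizes to the fricative [z]. /k/ is a stop between vowels /u/ and /i/, so it spirantizes to the fricative [x]. /d/ is a stop between vowels /i/ and /e/, so it spirantizes to the fricative [z]. /simidizoukided/ → simizizouxized.
Rule 4 (final devoicing): /d/ is a voiced stop in word-final position, so it devoices to [t]. /simizizouxized/ → simizizouxizet.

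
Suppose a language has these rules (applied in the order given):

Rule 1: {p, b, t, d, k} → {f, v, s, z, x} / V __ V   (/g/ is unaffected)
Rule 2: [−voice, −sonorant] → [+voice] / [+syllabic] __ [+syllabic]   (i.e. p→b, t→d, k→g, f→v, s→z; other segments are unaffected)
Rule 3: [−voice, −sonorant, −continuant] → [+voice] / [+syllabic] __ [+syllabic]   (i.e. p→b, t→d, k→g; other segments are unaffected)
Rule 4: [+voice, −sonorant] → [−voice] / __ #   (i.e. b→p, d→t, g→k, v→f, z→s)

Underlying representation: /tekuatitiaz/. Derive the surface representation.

Rule 1 (intervocalic spirantization): /k/ is a stop between vowels /e/ and /u/, so it spirantizes to the fricative [x]. /t/ is a stop between vowels /a/ and /i/, so it spirantizes to the fricative [s]. /t/ is a stop between vowels /i/ and /i/, so it spirantizes to the fricative [s]. /tekuatitiaz/ → texuasisiaz.
Rule 2 (intervocalic voicing): /s/ is a voiceless obstruent between vowels /a/ and /i/, so it voices to [z]. /s/ is a voiceless obstruent between vowels /i/ and /i/, so it voices to [z]. /texuasisiaz/ → texuaziziaz.
Rule 3 (intervocalic voicing): no segment meets the environment; /texuaziziaz/ is unchanged.
Rule 4 (final devoicing): /z/ is a voiced obstruent in word-final position, so it devoices to [s]. /texuaziziaz/ → texuazizias.

texuazizias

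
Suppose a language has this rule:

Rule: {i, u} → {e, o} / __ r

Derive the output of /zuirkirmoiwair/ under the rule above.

zuerkermoiwaer

Scanning /zuirkirmoiwair/: /u/ at position 2 is not in the conditioning environment; /i/ is a high vowel immediately before /r/, so it lowers to [e]; /i/ is a high vowel immediately before /r/, so it lowers to [e]; /i/ at position 10 is not in the conditioning environment; /i/ is a high vowel immediately before /r/, so it lowers to [e].
Result: [zuerkermoiwaer].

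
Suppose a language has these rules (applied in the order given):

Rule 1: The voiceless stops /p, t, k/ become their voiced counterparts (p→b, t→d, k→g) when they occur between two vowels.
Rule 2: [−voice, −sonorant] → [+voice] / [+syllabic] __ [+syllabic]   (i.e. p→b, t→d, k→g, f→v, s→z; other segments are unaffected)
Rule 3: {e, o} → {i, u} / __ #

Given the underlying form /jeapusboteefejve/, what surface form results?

jeabusbodeevejvi

Rule 1 (intervocalic voicing): /p/ is a voiceless stop between vowels /a/ and /u/, so it voices to [b]. /t/ is a voiceless stop between vowels /o/ and /e/, so it voices to [d]. /jeapusboteefejve/ → jeabusbodeefejve.
Rule 2 (intervocalic voicing): /f/ is a voiceless obstruent between vowels /e/ and /e/, so it voices to [v]. /jeabusbodeefejve/ → jeabusbodeevejve.
Rule 3 (final vowel raising): /e/ is a mid vowel in word-final position, so it raises to [i]. /jeabusbodeevejve/ → jeabusbodeevejvi.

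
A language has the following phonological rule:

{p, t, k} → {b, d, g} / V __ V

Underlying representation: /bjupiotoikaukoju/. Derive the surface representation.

/p/ is a voiceless stop between vowels /u/ and /i/, so it voices to [b].
/t/ is a voiceless stop between vowels /o/ and /o/, so it voices to [d].
/k/ is a voiceless stop between vowels /i/ and /a/, so it voices to [g].
/k/ is a voiceless stop between vowels /u/ and /o/, so it voices to [g].
Surface form: [bjubiodoigaugoju].

bjubiodoigaugoju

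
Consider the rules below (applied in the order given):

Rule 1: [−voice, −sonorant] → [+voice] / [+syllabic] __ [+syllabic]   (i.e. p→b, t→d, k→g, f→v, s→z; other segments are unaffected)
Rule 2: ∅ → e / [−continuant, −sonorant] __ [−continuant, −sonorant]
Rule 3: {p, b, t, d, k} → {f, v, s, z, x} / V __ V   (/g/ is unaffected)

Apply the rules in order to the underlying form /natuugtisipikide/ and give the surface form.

Rule 1 (intervocalic voicing): /t/ is a voiceless obstruent between vowels /a/ and /u/, so it voices to [d]. /s/ is a voiceless obstruent between vowels /i/ and /i/, so it voices to [z]. /p/ is a voiceless obstruent between vowels /i/ and /i/, so it voices to [b]. /k/ is a voiceless obstruent between vowels /i/ and /i/, so it voices to [g]. /natuugtisipikide/ → naduugtizibigide.
Rule 2 (stop-cluster e-epenthesis): /g/ and /t/ form a stop–stop cluster, so [e] is inserted between them. /naduugtizibigide/ → naduugetizibigide.
Rule 3 (intervocalic spirantization): /d/ is a stop between vowels /a/ and /u/, so it spirantizes to the fricative [z]. /t/ is a stop between vowels /e/ and /i/, so it spirantizes to the fricative [s]. /b/ is a stop between vowels /i/ and /i/, so it spirantizes to the fricative [v]. /d/ is a stop between vowels /i/ and /e/, so it spirantizes to the fricative [z]. /naduugetizibigide/ → nazuugesizivigize.

nazuugesizivigize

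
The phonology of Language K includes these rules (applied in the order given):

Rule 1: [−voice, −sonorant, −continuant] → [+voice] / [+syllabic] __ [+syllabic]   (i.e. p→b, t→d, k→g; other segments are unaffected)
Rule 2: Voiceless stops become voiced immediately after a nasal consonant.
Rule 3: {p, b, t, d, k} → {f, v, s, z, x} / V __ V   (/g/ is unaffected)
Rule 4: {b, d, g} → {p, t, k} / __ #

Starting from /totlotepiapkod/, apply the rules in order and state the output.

totlozeviapkot

Rule 1 (intervocalic voicing): /t/ is a voiceless stop between vowels /o/ and /e/, so it voices to [d]. /p/ is a voiceless stop between vowels /e/ and /i/, so it voices to [b]. /totlotepiapkod/ → totlodebiapkod.
Rule 2 (post-nasal voicing): no segment meets the environment; /totlodebiapkod/ is unchanged.
Rule 3 (intervocalic spirantization): /d/ is a stop between vowels /o/ and /e/, so it spirantizes to the fricative [z]. /b/ is a stop between vowels /e/ and /i/, so it spirantizes to the fricative [v]. /totlodebiapkod/ → totlozeviapkod.
Rule 4 (final devoicing): /d/ is a voiced stop in word-final position, so it devoices to [t]. /totlozeviapkod/ → totlozeviapkot.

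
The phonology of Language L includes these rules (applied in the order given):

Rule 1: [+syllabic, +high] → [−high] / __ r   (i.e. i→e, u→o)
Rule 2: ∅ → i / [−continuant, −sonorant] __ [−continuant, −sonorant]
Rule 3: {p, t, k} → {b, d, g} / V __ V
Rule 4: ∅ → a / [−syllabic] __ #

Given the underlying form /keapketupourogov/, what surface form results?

keabigeduboorogova

Rule 1 (pre-rhotic lowering): /u/ is a high vowel immediately before /r/, so it lowers to [o]. /keapketupourogov/ → keapketupoorogov.
Rule 2 (stop-cluster i-epenthesis): /p/ and /k/ form a stop–stop cluster, so [i] is inserted between them. /keapketupoorogov/ → keapiketupoorogov.
Rule 3 (intervocalic voicing): /p/ is a voiceless stop between vowels /a/ and /i/, so it voices to [b]. /k/ is a voiceless stop between vowels /i/ and /e/, so it voices to [g]. /t/ is a voiceless stop between vowels /e/ and /u/, so it voices to [d]. /p/ is a voiceless stop between vowels /u/ and /o/, so it voices to [b]. /keapiketupoorogov/ → keabigeduboorogov.
Rule 4 (final a-epenthesis): the form ends in the consonant /v/, so [a] is inserted word-finally. /keabigeduboorogov/ → keabigeduboorogova.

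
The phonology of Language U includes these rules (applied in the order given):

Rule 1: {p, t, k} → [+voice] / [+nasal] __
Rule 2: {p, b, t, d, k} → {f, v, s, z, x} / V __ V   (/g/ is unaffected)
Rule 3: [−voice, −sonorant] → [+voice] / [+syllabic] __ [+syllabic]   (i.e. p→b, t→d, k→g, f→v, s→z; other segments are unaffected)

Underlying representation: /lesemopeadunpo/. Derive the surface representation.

Rule 1 (post-nasal voicing): /p/ is a voiceless stop immediately after the nasal /n/, so it voices to [b]. /lesemopeadunpo/ → lesemopeadunbo.
Rule 2 (intervocalic spirantization): /p/ is a stop between vowels /o/ and /e/, so it spirantizes to the fricative [f]. /d/ is a stop between vowels /a/ and /u/, so it spirantizes to the fricative [z]. /lesemopeadunbo/ → lesemofeazunbo.
Rule 3 (intervocalic voicing): /s/ is a voiceless obstruent between vowels /e/ and /e/, so it voices to [z]. /f/ is a voiceless obstruent between vowels /o/ and /e/, so it voices to [v]. /lesemofeazunbo/ → lezemoveazunbo.

lezemoveazunbo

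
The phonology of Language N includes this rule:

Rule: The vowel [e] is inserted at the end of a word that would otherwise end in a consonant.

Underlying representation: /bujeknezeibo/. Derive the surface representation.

bujeknezeibo

No segment of /bujeknezeibo/ meets the structural description of the rule, so the form surfaces unchanged.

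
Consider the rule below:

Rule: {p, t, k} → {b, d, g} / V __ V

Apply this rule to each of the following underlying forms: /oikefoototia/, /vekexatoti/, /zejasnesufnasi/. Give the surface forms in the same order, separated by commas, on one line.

oigefoododia, vegexadodi, zejasnesufnasi

/oikefoototia/: /k/ is a voiceless stop between vowels /i/ and /e/, so it voices to [g]. /t/ is a voiceless stop between vowels /o/ and /o/, so it voices to [d]. /t/ is a voiceless stop between vowels /o/ and /i/, so it voices to [d]. → [oigefoododia].
/vekexatoti/: /k/ is a voiceless stop between vowels /e/ and /e/, so it voices to [g]. /t/ is a voiceless stop between vowels /a/ and /o/, so it voices to [d]. /t/ is a voiceless stop between vowels /o/ and /i/, so it voices to [d]. → [vegexadodi].
/zejasnesufnasi/: the rule's environment is not met; surfaces unchanged as [zejasnesufnasi].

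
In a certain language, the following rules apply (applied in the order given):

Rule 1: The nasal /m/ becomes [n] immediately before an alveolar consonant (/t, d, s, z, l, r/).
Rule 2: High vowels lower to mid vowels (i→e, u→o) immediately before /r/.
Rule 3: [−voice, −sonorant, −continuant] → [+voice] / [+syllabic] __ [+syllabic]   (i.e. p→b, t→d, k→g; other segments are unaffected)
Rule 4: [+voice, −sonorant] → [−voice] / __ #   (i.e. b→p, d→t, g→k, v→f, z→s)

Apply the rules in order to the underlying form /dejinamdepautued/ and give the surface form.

dejinandebauduet

Rule 1 (nasal place assimilation): /m/ precedes the alveolar consonant /d/, so it assimilates in place to [n]. /dejinamdepautued/ → dejinandepautued.
Rule 2 (pre-rhotic lowering): no segment meets the environment; /dejinandepautued/ is unchanged.
Rule 3 (intervocalic voicing): /p/ is a voiceless stop between vowels /e/ and /a/, so it voices to [b]. /t/ is a voiceless stop between vowels /u/ and /u/, so it voices to [d]. /dejinandepautued/ → dejinandebaudued.
Rule 4 (final devoicing): /d/ is a voiced obstruent in word-final position, so it devoices to [t]. /dejinandebaudued/ → dejinandebauduet.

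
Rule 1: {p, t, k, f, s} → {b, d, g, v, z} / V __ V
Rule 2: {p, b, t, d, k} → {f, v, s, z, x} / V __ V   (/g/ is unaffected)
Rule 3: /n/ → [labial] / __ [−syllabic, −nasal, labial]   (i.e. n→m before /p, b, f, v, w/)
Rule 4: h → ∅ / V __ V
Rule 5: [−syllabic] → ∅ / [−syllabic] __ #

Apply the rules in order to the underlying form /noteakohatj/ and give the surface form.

Rule 1 (intervocalic voicing): /t/ is a voiceless obstruent between vowels /o/ and /e/, so it voices to [d]. /k/ is a voiceless obstruent between vowels /a/ and /o/, so it voices to [g]. /noteakohatj/ → nodeagohatj.
Rule 2 (intervocalic spirantization): /d/ is a stop between vowels /o/ and /e/, so it spirantizes to the fricative [z]. /nodeagohatj/ → nozeagohatj.
Rule 3 (nasal place assimilation): no segment meets the environment; /nozeagohatj/ is unchanged.
Rule 4 (intervocalic h-deletion): /h/ occurs between vowels /o/ and /a/, so it deletes. /nozeagohatj/ → nozeagoatj.
Rule 5 (final cluster simplification): /j/ is the second consonant of a word-final cluster /tj/, so it deletes. /nozeagoatj/ → nozeagoat.

nozeagoat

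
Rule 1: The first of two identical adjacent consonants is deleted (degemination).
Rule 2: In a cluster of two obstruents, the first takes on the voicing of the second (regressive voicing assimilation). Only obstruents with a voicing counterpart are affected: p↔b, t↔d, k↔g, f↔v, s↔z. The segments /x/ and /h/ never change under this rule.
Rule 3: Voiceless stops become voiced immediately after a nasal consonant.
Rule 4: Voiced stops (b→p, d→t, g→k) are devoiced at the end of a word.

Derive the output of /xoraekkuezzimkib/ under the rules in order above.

xoraekuezimgip

Rule 1 (degemination): /kk/ is a geminate; the first /k/ deletes. /zz/ is a geminate; the first /z/ deletes. /xoraekkuezzimkib/ → xoraekuezimkib.
Rule 2 (regressive voicing assimilation): no segment meets the environment; /xoraekuezimkib/ is unchanged.
Rule 3 (post-nasal voicing): /k/ is a voiceless stop immediately after the nasal /m/, so it voices to [g]. /xoraekuezimkib/ → xoraekuezimgib.
Rule 4 (final devoicing): /b/ is a voiced stop in word-final position, so it devoices to [p]. /xoraekuezimgib/ → xoraekuezimgip.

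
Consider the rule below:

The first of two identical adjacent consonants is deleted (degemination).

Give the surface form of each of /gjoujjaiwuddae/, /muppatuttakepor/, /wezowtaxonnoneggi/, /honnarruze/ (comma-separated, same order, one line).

gjoujaiwudae, mupatutakepor, wezowtaxononegi, honaruze

/gjoujjaiwuddae/: /jj/ is a geminate; the first /j/ deletes. /dd/ is a geminate; the first /d/ deletes. → [gjoujaiwudae].
/muppatuttakepor/: /pp/ is a geminate; the first /p/ deletes. /tt/ is a geminate; the first /t/ deletes. → [mupatutakepor].
/wezowtaxonnoneggi/: /nn/ is a geminate; the first /n/ deletes. /gg/ is a geminate; the first /g/ deletes. → [wezowtaxononegi].
/honnarruze/: /nn/ is a geminate; the first /n/ deletes. /rr/ is a geminate; the first /r/ deletes. → [honaruze].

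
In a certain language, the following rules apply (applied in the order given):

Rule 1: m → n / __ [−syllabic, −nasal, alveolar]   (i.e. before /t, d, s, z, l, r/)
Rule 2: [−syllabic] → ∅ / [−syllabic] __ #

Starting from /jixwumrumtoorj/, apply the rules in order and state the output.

jixwunruntoor

Rule 1 (nasal place assimilation): /m/ precedes the alveolar consonant /r/, so it assimilates in place to [n]. /m/ precedes the alveolar consonant /t/, so it assimilates in place to [n]. /jixwumrumtoorj/ → jixwunruntoorj.
Rule 2 (final cluster simplification): /j/ is the second consonant of a word-final cluster /rj/, so it deletes. /jixwunruntoorj/ → jixwunruntoor.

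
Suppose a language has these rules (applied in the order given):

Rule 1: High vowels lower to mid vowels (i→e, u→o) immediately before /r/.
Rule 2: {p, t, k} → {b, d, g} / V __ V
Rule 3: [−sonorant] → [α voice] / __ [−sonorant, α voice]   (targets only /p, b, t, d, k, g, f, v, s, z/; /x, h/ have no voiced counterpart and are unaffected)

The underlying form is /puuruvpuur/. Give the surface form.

Rule 1 (pre-rhotic lowering): /u/ is a high vowel immediately before /r/, so it lowers to [o]. /u/ is a high vowel immediately before /r/, so it lowers to [o]. /puuruvpuur/ → puoruvpuor.
Rule 2 (intervocalic voicing): no segment meets the environment; /puoruvpuor/ is unchanged.
Rule 3 (regressive voicing assimilation): /v/ precedes the voiceless obstruent /p/, so it devoices to [f] by assimilation. /puoruvpuor/ → puorufpuor.

puorufpuor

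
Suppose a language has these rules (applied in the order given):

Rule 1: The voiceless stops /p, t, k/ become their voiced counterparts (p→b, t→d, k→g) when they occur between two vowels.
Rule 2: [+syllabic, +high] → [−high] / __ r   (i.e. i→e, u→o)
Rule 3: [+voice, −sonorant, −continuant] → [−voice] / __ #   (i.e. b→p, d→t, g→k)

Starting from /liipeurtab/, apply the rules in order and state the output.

liibeortap

Rule 1 (intervocalic voicing): /p/ is a voiceless stop between vowels /i/ and /e/, so it voices to [b]. /liipeurtab/ → liibeurtab.
Rule 2 (pre-rhotic lowering): /u/ is a high vowel immediately before /r/, so it lowers to [o]. /liibeurtab/ → liibeortab.
Rule 3 (final devoicing): /b/ is a voiced stop in word-final position, so it devoices to [p]. /liibeortab/ → liibeortap.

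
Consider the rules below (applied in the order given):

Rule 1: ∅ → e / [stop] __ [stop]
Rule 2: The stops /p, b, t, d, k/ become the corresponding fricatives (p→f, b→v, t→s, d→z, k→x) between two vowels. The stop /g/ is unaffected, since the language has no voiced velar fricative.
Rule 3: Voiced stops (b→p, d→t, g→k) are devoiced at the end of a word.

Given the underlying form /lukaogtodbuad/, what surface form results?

Rule 1 (stop-cluster e-epenthesis): /g/ and /t/ form a stop–stop cluster, so [e] is inserted between them. /d/ and /b/ form a stop–stop cluster, so [e] is inserted between them. /lukaogtodbuad/ → lukaogetodebuad.
Rule 2 (intervocalic spirantization): /k/ is a stop between vowels /u/ and /a/, so it spirantizes to the fricative [x]. /t/ is a stop between vowels /e/ and /o/, so it spirantizes to the fricative [s]. /d/ is a stop between vowels /o/ and /e/, so it spirantizes to the fricative [z]. /b/ is a stop between vowels /e/ and /u/, so it spirantizes to the fricative [v]. /lukaogetodebuad/ → luxaogesozevuad.
Rule 3 (final devoicing): /d/ is a voiced stop in word-final position, so it devoices to [t]. /luxaogesozevuad/ → luxaogesozevuat.

luxaogesozevuat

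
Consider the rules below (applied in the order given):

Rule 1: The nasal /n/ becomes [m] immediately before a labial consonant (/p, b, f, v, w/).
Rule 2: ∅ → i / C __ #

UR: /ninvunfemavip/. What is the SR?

nimvumfemavipi

Rule 1 (nasal place assimilation): /n/ precedes the labial consonant /v/, so it assimilates in place to [m]. /n/ precedes the labial consonant /f/, so it assimilates in place to [m]. /ninvunfemavip/ → nimvumfemavip.
Rule 2 (final i-epenthesis): the form ends in the consonant /p/, so [i] is inserted word-finally. /nimvumfemavip/ → nimvumfemavipi.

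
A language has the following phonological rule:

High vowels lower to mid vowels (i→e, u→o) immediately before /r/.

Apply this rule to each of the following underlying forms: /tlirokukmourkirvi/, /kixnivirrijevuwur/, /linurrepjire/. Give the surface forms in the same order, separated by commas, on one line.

/tlirokukmourkirvi/: /i/ is a high vowel immediately before /r/, so it lowers to [e]. /u/ is a high vowel immediately before /r/, so it lowers to [o]. /i/ is a high vowel immediately before /r/, so it lowers to [e]. → [tlerokukmoorkervi].
/kixnivirrijevuwur/: /i/ is a high vowel immediately before /r/, so it lowers to [e]. /u/ is a high vowel immediately before /r/, so it lowers to [o]. → [kixniverrijevuwor].
/linurrepjire/: /u/ is a high vowel immediately before /r/, so it lowers to [o]. /i/ is a high vowel immediately before /r/, so it lowers to [e]. → [linorrepjere].

tlerokukmoorkervi, kixniverrijevuwor, linorrepjere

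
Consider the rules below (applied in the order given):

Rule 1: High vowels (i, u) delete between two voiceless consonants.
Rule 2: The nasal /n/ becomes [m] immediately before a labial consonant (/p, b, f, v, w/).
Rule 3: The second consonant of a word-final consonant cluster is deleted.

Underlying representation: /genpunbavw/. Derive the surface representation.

Rule 1 (high vowel syncope): no segment meets the environment; /genpunbavw/ is unchanged.
Rule 2 (nasal place assimilation): /n/ precedes the labial consonant /p/, so it assimilates in place to [m]. /n/ precedes the labial consonant /b/, so it assimilates in place to [m]. /genpunbavw/ → gempumbavw.
Rule 3 (final cluster simplification): /w/ is the second consonant of a word-final cluster /vw/, so it deletes. /gempumbavw/ → gempumbav.

gempumbav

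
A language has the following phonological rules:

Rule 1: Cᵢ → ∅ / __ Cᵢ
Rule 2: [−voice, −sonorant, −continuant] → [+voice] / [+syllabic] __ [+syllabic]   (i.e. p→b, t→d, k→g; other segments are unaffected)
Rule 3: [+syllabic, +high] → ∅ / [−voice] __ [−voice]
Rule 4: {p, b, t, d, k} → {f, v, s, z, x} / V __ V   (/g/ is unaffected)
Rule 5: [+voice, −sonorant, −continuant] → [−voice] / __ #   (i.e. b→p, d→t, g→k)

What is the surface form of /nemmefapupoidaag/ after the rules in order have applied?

Rule 1 (degemination): /mm/ is a geminate; the first /m/ deletes. /nemmefapupoidaag/ → nemefapupoidaag.
Rule 2 (intervocalic voicing): /p/ is a voiceless stop between vowels /a/ and /u/, so it voices to [b]. /p/ is a voiceless stop between vowels /u/ and /o/, so it voices to [b]. /nemefapupoidaag/ → nemefabuboidaag.
Rule 3 (high vowel syncope): no segment meets the environment; /nemefabuboidaag/ is unchanged.
Rule 4 (intervocalic spirantization): /b/ is a stop between vowels /a/ and /u/, so it spirantizes to the fricative [v]. /b/ is a stop between vowels /u/ and /o/, so it spirantizes to the fricative [v]. /d/ is a stop between vowels /i/ and /a/, so it spirantizes to the fricative [z]. /nemefabuboidaag/ → nemefavuvoizaag.
Rule 5 (final devoicing): /g/ is a voiced stop in word-final position, so it devoices to [k]. /nemefavuvoizaag/ → nemefavuvoizaak.

nemefavuvoizaak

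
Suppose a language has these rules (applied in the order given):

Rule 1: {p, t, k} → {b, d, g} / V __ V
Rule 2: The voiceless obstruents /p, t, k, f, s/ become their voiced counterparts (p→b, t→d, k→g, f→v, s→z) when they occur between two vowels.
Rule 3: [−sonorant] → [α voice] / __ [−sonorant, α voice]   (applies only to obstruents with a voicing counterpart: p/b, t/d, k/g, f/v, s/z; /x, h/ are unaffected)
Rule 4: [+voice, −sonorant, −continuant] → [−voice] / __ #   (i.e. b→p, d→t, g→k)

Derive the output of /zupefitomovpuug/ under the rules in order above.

Rule 1 (intervocalic voicing): /p/ is a voiceless stop between vowels /u/ and /e/, so it voices to [b]. /t/ is a voiceless stop between vowels /i/ and /o/, so it voices to [d]. /zupefitomovpuug/ → zubefidomovpuug.
Rule 2 (intervocalic voicing): /f/ is a voiceless obstruent between vowels /e/ and /i/, so it voices to [v]. /zubefidomovpuug/ → zubevidomovpuug.
Rule 3 (regressive voicing assimilation): /v/ precedes the voiceless obstruent /p/, so it devoices to [f] by assimilation. /zubevidomovpuug/ → zubevidomofpuug.
Rule 4 (final devoicing): /g/ is a voiced stop in word-final position, so it devoices to [k]. /zubevidomofpuug/ → zubevidomofpuuk.

zubevidomofpuuk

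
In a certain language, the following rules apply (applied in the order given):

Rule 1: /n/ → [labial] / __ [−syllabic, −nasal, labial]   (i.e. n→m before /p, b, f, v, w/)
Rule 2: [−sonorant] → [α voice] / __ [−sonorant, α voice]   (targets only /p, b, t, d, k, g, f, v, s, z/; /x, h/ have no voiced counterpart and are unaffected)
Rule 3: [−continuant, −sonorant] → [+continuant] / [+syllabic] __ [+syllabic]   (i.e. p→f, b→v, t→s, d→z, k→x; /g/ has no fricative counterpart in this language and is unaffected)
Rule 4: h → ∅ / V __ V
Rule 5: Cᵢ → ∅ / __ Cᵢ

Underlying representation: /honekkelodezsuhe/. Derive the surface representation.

Rule 1 (nasal place assimilation): no segment meets the environment; /honekkelodezsuhe/ is unchanged.
Rule 2 (regressive voicing assimilation): /z/ precedes the voiceless obstruent /s/, so it devoices to [s] by assimilation. /honekkelodezsuhe/ → honekkelodessuhe.
Rule 3 (intervocalic spirantization): /d/ is a stop between vowels /o/ and /e/, so it spirantizes to the fricative [z]. /honekkelodessuhe/ → honekkelozessuhe.
Rule 4 (intervocalic h-deletion): /h/ occurs between vowels /u/ and /e/, so it deletes. /honekkelozessuhe/ → honekkelozessue.
Rule 5 (degemination): /kk/ is a geminate; the first /k/ deletes. /ss/ is a geminate; the first /s/ deletes. /honekkelozessue/ → honekelozesue.

honekelozesue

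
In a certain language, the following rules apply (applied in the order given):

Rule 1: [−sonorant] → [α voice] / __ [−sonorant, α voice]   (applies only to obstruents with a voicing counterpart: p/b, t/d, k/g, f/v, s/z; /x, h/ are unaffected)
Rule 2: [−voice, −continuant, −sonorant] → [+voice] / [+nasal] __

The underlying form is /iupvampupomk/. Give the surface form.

iubvambupomg

Rule 1 (regressive voicing assimilation): /p/ precedes the voiced obstruent /v/, so it voices to [b] by assimilation. /iupvampupomk/ → iubvampupomk.
Rule 2 (post-nasal voicing): /p/ is a voiceless stop immediately after the nasal /m/, so it voices to [b]. /k/ is a voiceless stop immediately after the nasal /m/, so it voices to [g]. /iubvampupomk/ → iubvambupomg.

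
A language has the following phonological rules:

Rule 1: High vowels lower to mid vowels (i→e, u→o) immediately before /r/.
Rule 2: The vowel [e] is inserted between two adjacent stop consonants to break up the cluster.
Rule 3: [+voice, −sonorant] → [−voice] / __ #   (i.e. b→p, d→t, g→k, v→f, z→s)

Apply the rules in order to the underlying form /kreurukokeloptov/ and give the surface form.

kreorukokelopetof

Rule 1 (pre-rhotic lowering): /u/ is a high vowel immediately before /r/, so it lowers to [o]. /kreurukokeloptov/ → kreorukokeloptov.
Rule 2 (stop-cluster e-epenthesis): /p/ and /t/ form a stop–stop cluster, so [e] is inserted between them. /kreorukokeloptov/ → kreorukokelopetov.
Rule 3 (final devoicing): /v/ is a voiced obstruent in word-final position, so it devoices to [f]. /kreorukokelopetov/ → kreorukokelopetof.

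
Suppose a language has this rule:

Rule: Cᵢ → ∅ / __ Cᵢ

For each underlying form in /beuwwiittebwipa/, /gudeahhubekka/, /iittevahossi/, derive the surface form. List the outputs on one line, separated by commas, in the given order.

/beuwwiittebwipa/: /ww/ is a geminate; the first /w/ deletes. /tt/ is a geminate; the first /t/ deletes. → [beuwiitebwipa].
/gudeahhubekka/: /hh/ is a geminate; the first /h/ deletes. /kk/ is a geminate; the first /k/ deletes. → [gudeahubeka].
/iittevahossi/: /tt/ is a geminate; the first /t/ deletes. /ss/ is a geminate; the first /s/ deletes. → [iitevahosi].

beuwiitebwipa, gudeahubeka, iitevahosi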